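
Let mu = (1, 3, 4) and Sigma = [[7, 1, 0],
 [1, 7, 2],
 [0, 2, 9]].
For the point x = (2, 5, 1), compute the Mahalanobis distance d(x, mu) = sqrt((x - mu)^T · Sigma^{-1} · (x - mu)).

Step 1 — centre the observation: (x - mu) = (1, 2, -3).

Step 2 — invert Sigma (cofactor / det for 3×3, or solve directly):
  Sigma^{-1} = [[0.146, -0.0223, 0.005],
 [-0.0223, 0.1559, -0.0347],
 [0.005, -0.0347, 0.1188]].

Step 3 — form the quadratic (x - mu)^T · Sigma^{-1} · (x - mu):
  Sigma^{-1} · (x - mu) = (0.0866, 0.3936, -0.4208).
  (x - mu)^T · [Sigma^{-1} · (x - mu)] = (1)·(0.0866) + (2)·(0.3936) + (-3)·(-0.4208) = 2.1361.

Step 4 — take square root: d = √(2.1361) ≈ 1.4616.

d(x, mu) = √(2.1361) ≈ 1.4616


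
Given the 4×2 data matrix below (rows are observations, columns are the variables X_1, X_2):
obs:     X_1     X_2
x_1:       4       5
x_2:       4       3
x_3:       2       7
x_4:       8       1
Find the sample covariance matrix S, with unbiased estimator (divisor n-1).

Step 1 — column means:
  mean(X_1) = (4 + 4 + 2 + 8) / 4 = 18/4 = 4.5
  mean(X_2) = (5 + 3 + 7 + 1) / 4 = 16/4 = 4

Step 2 — sample covariance S[i,j] = (1/(n-1)) · Σ_k (x_{k,i} - mean_i) · (x_{k,j} - mean_j), with n-1 = 3.
  S[X_1,X_1] = ((-0.5)·(-0.5) + (-0.5)·(-0.5) + (-2.5)·(-2.5) + (3.5)·(3.5)) / 3 = 19/3 = 6.3333
  S[X_1,X_2] = ((-0.5)·(1) + (-0.5)·(-1) + (-2.5)·(3) + (3.5)·(-3)) / 3 = -18/3 = -6
  S[X_2,X_2] = ((1)·(1) + (-1)·(-1) + (3)·(3) + (-3)·(-3)) / 3 = 20/3 = 6.6667

S is symmetric (S[j,i] = S[i,j]). Assembling:

S = [[6.3333, -6],
 [-6, 6.6667]]


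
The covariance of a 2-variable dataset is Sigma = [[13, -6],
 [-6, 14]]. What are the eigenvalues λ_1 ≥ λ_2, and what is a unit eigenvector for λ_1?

Step 1 — characteristic polynomial of 2×2 Sigma:
  det(Sigma - λI) = λ² - trace · λ + det = 0.
  trace = 13 + 14 = 27, det = 13·14 - (-6)² = 146.
Step 2 — discriminant:
  Δ = trace² - 4·det = 729 - 584 = 145.
Step 3 — eigenvalues:
  λ = (trace ± √Δ)/2 = (27 ± 12.0416)/2,
  λ_1 = 19.5208,  λ_2 = 7.4792.

Step 4 — unit eigenvector for λ_1: solve (Sigma - λ_1 I)v = 0. First row:
  (13 - 19.5208)·v_x + (-6)·v_y = 0, i.e. (-6.5208)·v_x + (-6)·v_y = 0,
  so v ∝ (b, λ_1 - a) = (-6, 6.5208); multiply by -1 so the first entry is positive: u = (6, -6.5208).
  ||u|| = √((6)² + (-6.5208)²) = √(78.5208) ≈ 8.8612,
  v_1 = u/||u|| ≈ (0.6771, -0.7359) (||v_1|| = 1).

λ_1 = 19.5208,  λ_2 = 7.4792;  v_1 ≈ (0.6771, -0.7359)


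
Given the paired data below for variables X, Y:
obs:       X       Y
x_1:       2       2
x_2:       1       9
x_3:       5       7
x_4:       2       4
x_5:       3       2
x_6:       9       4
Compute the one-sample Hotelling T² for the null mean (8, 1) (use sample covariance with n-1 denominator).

Step 1 — sample mean vector:
  mean(X) = (2 + 1 + 5 + 2 + 3 + 9) / 6 = 22/6 = 3.6667
  mean(Y) = (2 + 9 + 7 + 4 + 2 + 4) / 6 = 28/6 = 4.6667
  x̄ = (3.6667, 4.6667),  deviation x̄ - mu_0 = (3.6667, 4.6667) - (8, 1) = (-4.3333, 3.6667).

Step 2 — sample covariance matrix, S[i,j] = (1/(n-1)) · Σ_k (x_{k,i} - mean_i) · (x_{k,j} - mean_j), divisor n-1 = 5:
  S[X,X] = ((-1.6667)·(-1.6667) + (-2.6667)·(-2.6667) + (1.3333)·(1.3333) + (-1.6667)·(-1.6667) + (-0.6667)·(-0.6667) + (5.3333)·(5.3333)) / 5 = 43.3333/5 = 8.6667
  S[X,Y] = ((-1.6667)·(-2.6667) + (-2.6667)·(4.3333) + (1.3333)·(2.3333) + (-1.6667)·(-0.6667) + (-0.6667)·(-2.6667) + (5.3333)·(-0.6667)) / 5 = -4.6667/5 = -0.9333
  S[Y,Y] = ((-2.6667)·(-2.6667) + (4.3333)·(4.3333) + (2.3333)·(2.3333) + (-0.6667)·(-0.6667) + (-2.6667)·(-2.6667) + (-0.6667)·(-0.6667)) / 5 = 39.3333/5 = 7.8667
  S = [[8.6667, -0.9333],
 [-0.9333, 7.8667]].

Step 3 — invert S. det(S) = 8.6667·7.8667 - (-0.9333)² = 67.3067.
  S^{-1} = (1/det) · [[d, -b], [-b, a]] = [[0.1169, 0.0139],
 [0.0139, 0.1288]].

Step 4 — quadratic form (x̄ - mu_0)^T · S^{-1} · (x̄ - mu_0):
  S^{-1} · (x̄ - mu_0) = (-0.4556, 0.412),
  (x̄ - mu_0)^T · [...] = (-4.3333)·(-0.4556) + (3.6667)·(0.412) = 3.4852.

Step 5 — scale by n: T² = 6 · 3.4852 = 20.9113.

T² ≈ 20.9113


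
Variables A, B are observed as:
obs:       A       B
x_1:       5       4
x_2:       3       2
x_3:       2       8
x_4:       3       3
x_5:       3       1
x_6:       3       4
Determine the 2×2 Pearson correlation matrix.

Step 1 — column means:
  mean(A) = (5 + 3 + 2 + 3 + 3 + 3) / 6 = 19/6 = 3.1667
  mean(B) = (4 + 2 + 8 + 3 + 1 + 4) / 6 = 22/6 = 3.6667

Step 2 — sample variances and covariances s[i,j] = (1/(n-1)) · Σ_k (x_{k,i} - mean_i) · (x_{k,j} - mean_j), with n-1 = 5:
  s[A,A] = ((1.8333)·(1.8333) + (-0.1667)·(-0.1667) + (-1.1667)·(-1.1667) + (-0.1667)·(-0.1667) + (-0.1667)·(-0.1667) + (-0.1667)·(-0.1667)) / 5 = 4.8333/5 = 0.9667
  s[A,B] = ((1.8333)·(0.3333) + (-0.1667)·(-1.6667) + (-1.1667)·(4.3333) + (-0.1667)·(-0.6667) + (-0.1667)·(-2.6667) + (-0.1667)·(0.3333)) / 5 = -3.6667/5 = -0.7333
  s[B,B] = ((0.3333)·(0.3333) + (-1.6667)·(-1.6667) + (4.3333)·(4.3333) + (-0.6667)·(-0.6667) + (-2.6667)·(-2.6667) + (0.3333)·(0.3333)) / 5 = 29.3333/5 = 5.8667
  Sample standard deviations s_i = √(s[i,i]):
  s(A) = √(0.9667) = 0.9832
  s(B) = √(5.8667) = 2.4221

Step 3 — r_{ij} = s_{ij} / (s_i · s_j):
  r[A,A] = 1 (diagonal).
  r[A,B] = -0.7333 / (0.9832 · 2.4221) = -0.7333 / 2.3814 = -0.3079
  r[B,B] = 1 (diagonal).

R is symmetric with unit diagonal. Assembling:

R = [[1, -0.3079],
 [-0.3079, 1]]


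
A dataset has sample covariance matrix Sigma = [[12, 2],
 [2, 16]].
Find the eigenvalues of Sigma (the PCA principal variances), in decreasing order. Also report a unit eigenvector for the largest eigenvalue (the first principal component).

Step 1 — characteristic polynomial of 2×2 Sigma:
  det(Sigma - λI) = λ² - trace · λ + det = 0.
  trace = 12 + 16 = 28, det = 12·16 - (2)² = 188.
Step 2 — discriminant:
  Δ = trace² - 4·det = 784 - 752 = 32.
Step 3 — eigenvalues:
  λ = (trace ± √Δ)/2 = (28 ± 5.6569)/2,
  λ_1 = 16.8284,  λ_2 = 11.1716.

Step 4 — unit eigenvector for λ_1: solve (Sigma - λ_1 I)v = 0. First row:
  (12 - 16.8284)·v_x + (2)·v_y = 0, i.e. (-4.8284)·v_x + (2)·v_y = 0,
  so v ∝ (b, λ_1 - a) = (2, 4.8284) = u.
  ||u|| = √((2)² + (4.8284)²) = √(27.3137) ≈ 5.2263,
  v_1 = u/||u|| ≈ (0.3827, 0.9239) (||v_1|| = 1).

λ_1 = 16.8284,  λ_2 = 11.1716;  v_1 ≈ (0.3827, 0.9239)


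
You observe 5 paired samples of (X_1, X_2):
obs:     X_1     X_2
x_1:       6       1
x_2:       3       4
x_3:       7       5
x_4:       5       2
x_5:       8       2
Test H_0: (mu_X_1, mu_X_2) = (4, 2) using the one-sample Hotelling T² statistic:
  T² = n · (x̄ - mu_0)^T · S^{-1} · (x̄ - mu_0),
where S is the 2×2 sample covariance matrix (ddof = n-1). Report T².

Step 1 — sample mean vector:
  mean(X_1) = (6 + 3 + 7 + 5 + 8) / 5 = 29/5 = 5.8
  mean(X_2) = (1 + 4 + 5 + 2 + 2) / 5 = 14/5 = 2.8
  x̄ = (5.8, 2.8),  deviation x̄ - mu_0 = (5.8, 2.8) - (4, 2) = (1.8, 0.8).

Step 2 — sample covariance matrix, S[i,j] = (1/(n-1)) · Σ_k (x_{k,i} - mean_i) · (x_{k,j} - mean_j), divisor n-1 = 4:
  S[X_1,X_1] = ((0.2)·(0.2) + (-2.8)·(-2.8) + (1.2)·(1.2) + (-0.8)·(-0.8) + (2.2)·(2.2)) / 4 = 14.8/4 = 3.7
  S[X_1,X_2] = ((0.2)·(-1.8) + (-2.8)·(1.2) + (1.2)·(2.2) + (-0.8)·(-0.8) + (2.2)·(-0.8)) / 4 = -2.2/4 = -0.55
  S[X_2,X_2] = ((-1.8)·(-1.8) + (1.2)·(1.2) + (2.2)·(2.2) + (-0.8)·(-0.8) + (-0.8)·(-0.8)) / 4 = 10.8/4 = 2.7
  S = [[3.7, -0.55],
 [-0.55, 2.7]].

Step 3 — invert S. det(S) = 3.7·2.7 - (-0.55)² = 9.6875.
  S^{-1} = (1/det) · [[d, -b], [-b, a]] = [[0.2787, 0.0568],
 [0.0568, 0.3819]].

Step 4 — quadratic form (x̄ - mu_0)^T · S^{-1} · (x̄ - mu_0):
  S^{-1} · (x̄ - mu_0) = (0.5471, 0.4077),
  (x̄ - mu_0)^T · [...] = (1.8)·(0.5471) + (0.8)·(0.4077) = 1.311.

Step 5 — scale by n: T² = 5 · 1.311 = 6.5548.

T² ≈ 6.5548


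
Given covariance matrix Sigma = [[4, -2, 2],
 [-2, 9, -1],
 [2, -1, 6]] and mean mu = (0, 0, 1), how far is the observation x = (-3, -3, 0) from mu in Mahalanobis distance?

Step 1 — centre the observation: (x - mu) = (-3, -3, -1).

Step 2 — invert Sigma (cofactor / det for 3×3, or solve directly):
  Sigma^{-1} = [[0.3312, 0.0625, -0.1],
 [0.0625, 0.125, 0],
 [-0.1, 0, 0.2]].

Step 3 — form the quadratic (x - mu)^T · Sigma^{-1} · (x - mu):
  Sigma^{-1} · (x - mu) = (-1.0812, -0.5625, 0.1).
  (x - mu)^T · [Sigma^{-1} · (x - mu)] = (-3)·(-1.0812) + (-3)·(-0.5625) + (-1)·(0.1) = 4.8312.

Step 4 — take square root: d = √(4.8312) ≈ 2.198.

d(x, mu) = √(4.8312) ≈ 2.198


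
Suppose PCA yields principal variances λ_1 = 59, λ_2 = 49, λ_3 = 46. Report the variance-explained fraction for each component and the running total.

Step 1 — total variance = trace(Sigma) = Σ λ_i = 59 + 49 + 46 = 154.

Step 2 — fraction explained by component i = λ_i / Σ λ:
  PC1: 59/154 = 0.3831
  PC2: 49/154 = 0.3182
  PC3: 46/154 = 0.2987

Step 3 — cumulative fraction after k components = (λ_1 + ... + λ_k) / Σ λ:
  k = 1: 59/154 = 0.3831
  k = 2: (59 + 49)/154 = 108/154 = 0.7013
  k = 3: (59 + 49 + 46)/154 = 154/154 = 1

Summary (fraction, with percent):

explained: PC1 0.3831 (38.31%), PC2 0.3182 (31.82%), PC3 0.2987 (29.87%);  cumulative: 0.3831, 0.7013, 1


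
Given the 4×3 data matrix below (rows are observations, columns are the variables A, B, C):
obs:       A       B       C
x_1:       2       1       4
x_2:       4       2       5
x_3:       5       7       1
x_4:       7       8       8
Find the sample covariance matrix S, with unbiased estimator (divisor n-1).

Step 1 — column means:
  mean(A) = (2 + 4 + 5 + 7) / 4 = 18/4 = 4.5
  mean(B) = (1 + 2 + 7 + 8) / 4 = 18/4 = 4.5
  mean(C) = (4 + 5 + 1 + 8) / 4 = 18/4 = 4.5

Step 2 — sample covariance S[i,j] = (1/(n-1)) · Σ_k (x_{k,i} - mean_i) · (x_{k,j} - mean_j), with n-1 = 3.
  S[A,A] = ((-2.5)·(-2.5) + (-0.5)·(-0.5) + (0.5)·(0.5) + (2.5)·(2.5)) / 3 = 13/3 = 4.3333
  S[A,B] = ((-2.5)·(-3.5) + (-0.5)·(-2.5) + (0.5)·(2.5) + (2.5)·(3.5)) / 3 = 20/3 = 6.6667
  S[A,C] = ((-2.5)·(-0.5) + (-0.5)·(0.5) + (0.5)·(-3.5) + (2.5)·(3.5)) / 3 = 8/3 = 2.6667
  S[B,B] = ((-3.5)·(-3.5) + (-2.5)·(-2.5) + (2.5)·(2.5) + (3.5)·(3.5)) / 3 = 37/3 = 12.3333
  S[B,C] = ((-3.5)·(-0.5) + (-2.5)·(0.5) + (2.5)·(-3.5) + (3.5)·(3.5)) / 3 = 4/3 = 1.3333
  S[C,C] = ((-0.5)·(-0.5) + (0.5)·(0.5) + (-3.5)·(-3.5) + (3.5)·(3.5)) / 3 = 25/3 = 8.3333

S is symmetric (S[j,i] = S[i,j]). Assembling:

S = [[4.3333, 6.6667, 2.6667],
 [6.6667, 12.3333, 1.3333],
 [2.6667, 1.3333, 8.3333]]


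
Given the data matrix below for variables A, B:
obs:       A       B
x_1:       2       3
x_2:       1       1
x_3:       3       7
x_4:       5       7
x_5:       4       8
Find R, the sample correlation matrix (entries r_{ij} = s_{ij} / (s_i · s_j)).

Step 1 — column means:
  mean(A) = (2 + 1 + 3 + 5 + 4) / 5 = 15/5 = 3
  mean(B) = (3 + 1 + 7 + 7 + 8) / 5 = 26/5 = 5.2

Step 2 — sample variances and covariances s[i,j] = (1/(n-1)) · Σ_k (x_{k,i} - mean_i) · (x_{k,j} - mean_j), with n-1 = 4:
  s[A,A] = ((-1)·(-1) + (-2)·(-2) + (0)·(0) + (2)·(2) + (1)·(1)) / 4 = 10/4 = 2.5
  s[A,B] = ((-1)·(-2.2) + (-2)·(-4.2) + (0)·(1.8) + (2)·(1.8) + (1)·(2.8)) / 4 = 17/4 = 4.25
  s[B,B] = ((-2.2)·(-2.2) + (-4.2)·(-4.2) + (1.8)·(1.8) + (1.8)·(1.8) + (2.8)·(2.8)) / 4 = 36.8/4 = 9.2
  Sample standard deviations s_i = √(s[i,i]):
  s(A) = √(2.5) = 1.5811
  s(B) = √(9.2) = 3.0332

Step 3 — r_{ij} = s_{ij} / (s_i · s_j):
  r[A,A] = 1 (diagonal).
  r[A,B] = 4.25 / (1.5811 · 3.0332) = 4.25 / 4.7958 = 0.8862
  r[B,B] = 1 (diagonal).

R is symmetric with unit diagonal. Assembling:

R = [[1, 0.8862],
 [0.8862, 1]]


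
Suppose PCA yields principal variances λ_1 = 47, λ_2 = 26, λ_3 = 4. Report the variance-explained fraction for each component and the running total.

Step 1 — total variance = trace(Sigma) = Σ λ_i = 47 + 26 + 4 = 77.

Step 2 — fraction explained by component i = λ_i / Σ λ:
  PC1: 47/77 = 0.6104
  PC2: 26/77 = 0.3377
  PC3: 4/77 = 0.0519

Step 3 — cumulative fraction after k components = (λ_1 + ... + λ_k) / Σ λ:
  k = 1: 47/77 = 0.6104
  k = 2: (47 + 26)/77 = 73/77 = 0.9481
  k = 3: (47 + 26 + 4)/77 = 77/77 = 1

Summary (fraction, with percent):

explained: PC1 0.6104 (61.04%), PC2 0.3377 (33.77%), PC3 0.0519 (5.19%);  cumulative: 0.6104, 0.9481, 1


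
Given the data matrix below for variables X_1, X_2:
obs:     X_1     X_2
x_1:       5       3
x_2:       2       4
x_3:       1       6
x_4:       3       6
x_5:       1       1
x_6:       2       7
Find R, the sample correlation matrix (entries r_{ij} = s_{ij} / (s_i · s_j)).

Step 1 — column means:
  mean(X_1) = (5 + 2 + 1 + 3 + 1 + 2) / 6 = 14/6 = 2.3333
  mean(X_2) = (3 + 4 + 6 + 6 + 1 + 7) / 6 = 27/6 = 4.5

Step 2 — sample variances and covariances s[i,j] = (1/(n-1)) · Σ_k (x_{k,i} - mean_i) · (x_{k,j} - mean_j), with n-1 = 5:
  s[X_1,X_1] = ((2.6667)·(2.6667) + (-0.3333)·(-0.3333) + (-1.3333)·(-1.3333) + (0.6667)·(0.6667) + (-1.3333)·(-1.3333) + (-0.3333)·(-0.3333)) / 5 = 11.3333/5 = 2.2667
  s[X_1,X_2] = ((2.6667)·(-1.5) + (-0.3333)·(-0.5) + (-1.3333)·(1.5) + (0.6667)·(1.5) + (-1.3333)·(-3.5) + (-0.3333)·(2.5)) / 5 = -1/5 = -0.2
  s[X_2,X_2] = ((-1.5)·(-1.5) + (-0.5)·(-0.5) + (1.5)·(1.5) + (1.5)·(1.5) + (-3.5)·(-3.5) + (2.5)·(2.5)) / 5 = 25.5/5 = 5.1
  Sample standard deviations s_i = √(s[i,i]):
  s(X_1) = √(2.2667) = 1.5055
  s(X_2) = √(5.1) = 2.2583

Step 3 — r_{ij} = s_{ij} / (s_i · s_j):
  r[X_1,X_1] = 1 (diagonal).
  r[X_1,X_2] = -0.2 / (1.5055 · 2.2583) = -0.2 / 3.4 = -0.0588
  r[X_2,X_2] = 1 (diagonal).

R is symmetric with unit diagonal. Assembling:

R = [[1, -0.0588],
 [-0.0588, 1]]


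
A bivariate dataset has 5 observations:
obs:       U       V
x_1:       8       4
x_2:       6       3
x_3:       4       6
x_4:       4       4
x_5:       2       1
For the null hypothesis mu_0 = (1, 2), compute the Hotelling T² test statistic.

Step 1 — sample mean vector:
  mean(U) = (8 + 6 + 4 + 4 + 2) / 5 = 24/5 = 4.8
  mean(V) = (4 + 3 + 6 + 4 + 1) / 5 = 18/5 = 3.6
  x̄ = (4.8, 3.6),  deviation x̄ - mu_0 = (4.8, 3.6) - (1, 2) = (3.8, 1.6).

Step 2 — sample covariance matrix, S[i,j] = (1/(n-1)) · Σ_k (x_{k,i} - mean_i) · (x_{k,j} - mean_j), divisor n-1 = 4:
  S[U,U] = ((3.2)·(3.2) + (1.2)·(1.2) + (-0.8)·(-0.8) + (-0.8)·(-0.8) + (-2.8)·(-2.8)) / 4 = 20.8/4 = 5.2
  S[U,V] = ((3.2)·(0.4) + (1.2)·(-0.6) + (-0.8)·(2.4) + (-0.8)·(0.4) + (-2.8)·(-2.6)) / 4 = 5.6/4 = 1.4
  S[V,V] = ((0.4)·(0.4) + (-0.6)·(-0.6) + (2.4)·(2.4) + (0.4)·(0.4) + (-2.6)·(-2.6)) / 4 = 13.2/4 = 3.3
  S = [[5.2, 1.4],
 [1.4, 3.3]].

Step 3 — invert S. det(S) = 5.2·3.3 - (1.4)² = 15.2.
  S^{-1} = (1/det) · [[d, -b], [-b, a]] = [[0.2171, -0.0921],
 [-0.0921, 0.3421]].

Step 4 — quadratic form (x̄ - mu_0)^T · S^{-1} · (x̄ - mu_0):
  S^{-1} · (x̄ - mu_0) = (0.6776, 0.1974),
  (x̄ - mu_0)^T · [...] = (3.8)·(0.6776) + (1.6)·(0.1974) = 2.8908.

Step 5 — scale by n: T² = 5 · 2.8908 = 14.4539.

T² ≈ 14.4539


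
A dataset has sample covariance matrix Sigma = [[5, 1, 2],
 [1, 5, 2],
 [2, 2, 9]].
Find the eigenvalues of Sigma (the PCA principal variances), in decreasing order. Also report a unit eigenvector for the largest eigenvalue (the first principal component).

Step 1 — characteristic polynomial p(λ) = det(λI - Sigma) = λ³ - tr·λ² + c_1·λ - det, where tr = trace, c_1 = sum of the principal 2×2 minors, det = det(Sigma):
  tr = 5 + 5 + 9 = 19,
  c_1 = (5·5 - (1)²) + (5·9 - (2)²) + (5·9 - (2)²) = 24 + 41 + 41 = 106,
  det = 5·(5·9 - (2)²) - (1)·((1)·9 - (2)·(2)) + (2)·((1)·(2) - 5·(2)) = 5·(41) - (1)·(5) + (2)·(-8) = 184.
  So p(λ) = λ³ - 19λ² + 106λ - 184.
Step 2 — look for an integer root (rational root theorem: any rational root is an integer divisor of 184). Testing λ = 4:
  p(4) = 64 - 304 + 424 - 184 = 0  ✓
  Dividing out (λ - 4): p(λ) = (λ - 4)(λ² - 15λ + 46).
Step 3 — remaining eigenvalues from the quadratic λ² - 15λ + 46 = 0:
  Δ = 15² - 4·46 = 225 - 184 = 41,  λ = (15 ± √41)/2 = (15 ± 6.4031)/2 ≈ 10.7016 or 4.2984.
  Sorted: λ_1 = 10.7016,  λ_2 = 4.2984,  λ_3 = 4  (check: sum = 19 = tr ✓).

Step 4 — unit eigenvector for λ_1 ≈ 10.7016: v spans the null space of (Sigma - λ_1 I), whose rows are
  r_1 = (-5.7016, 1, 2),  r_2 = (1, -5.7016, 2),  r_3 = (2, 2, -1.7016).
  v is orthogonal to every row, so take v ∝ r_1 × r_2 = ((1)·(2) - (2)·(-5.7016), (2)·(1) - (-5.7016)·(2), (-5.7016)·(-5.7016) - (1)·(1)) ≈ (13.4031, 13.4031, 31.5078).
  Let u = (13.4031, 13.4031, 31.5078).
  ||u|| = √((13.4031)² + (13.4031)² + (31.5078)²) = √(1352.0296) ≈ 36.77,  v_1 = u/||u|| ≈ (0.3645, 0.3645, 0.8569) (||v_1|| = 1).

λ_1 = 10.7016,  λ_2 = 4.2984,  λ_3 = 4;  v_1 ≈ (0.3645, 0.3645, 0.8569)


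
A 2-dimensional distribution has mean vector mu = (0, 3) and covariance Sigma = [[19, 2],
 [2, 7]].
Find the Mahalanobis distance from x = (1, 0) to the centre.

Step 1 — centre the observation: (x - mu) = (1, -3).

Step 2 — invert Sigma. det(Sigma) = 19·7 - (2)² = 129.
  Sigma^{-1} = (1/det) · [[d, -b], [-b, a]] = [[0.0543, -0.0155],
 [-0.0155, 0.1473]].

Step 3 — form the quadratic (x - mu)^T · Sigma^{-1} · (x - mu):
  Sigma^{-1} · (x - mu) = (0.1008, -0.4574).
  (x - mu)^T · [Sigma^{-1} · (x - mu)] = (1)·(0.1008) + (-3)·(-0.4574) = 1.4729.

Step 4 — take square root: d = √(1.4729) ≈ 1.2136.

d(x, mu) = √(1.4729) ≈ 1.2136


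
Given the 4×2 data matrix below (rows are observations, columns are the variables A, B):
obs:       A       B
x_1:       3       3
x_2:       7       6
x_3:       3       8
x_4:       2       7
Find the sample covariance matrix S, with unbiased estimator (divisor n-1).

Step 1 — column means:
  mean(A) = (3 + 7 + 3 + 2) / 4 = 15/4 = 3.75
  mean(B) = (3 + 6 + 8 + 7) / 4 = 24/4 = 6

Step 2 — sample covariance S[i,j] = (1/(n-1)) · Σ_k (x_{k,i} - mean_i) · (x_{k,j} - mean_j), with n-1 = 3.
  S[A,A] = ((-0.75)·(-0.75) + (3.25)·(3.25) + (-0.75)·(-0.75) + (-1.75)·(-1.75)) / 3 = 14.75/3 = 4.9167
  S[A,B] = ((-0.75)·(-3) + (3.25)·(0) + (-0.75)·(2) + (-1.75)·(1)) / 3 = -1/3 = -0.3333
  S[B,B] = ((-3)·(-3) + (0)·(0) + (2)·(2) + (1)·(1)) / 3 = 14/3 = 4.6667

S is symmetric (S[j,i] = S[i,j]). Assembling:

S = [[4.9167, -0.3333],
 [-0.3333, 4.6667]]


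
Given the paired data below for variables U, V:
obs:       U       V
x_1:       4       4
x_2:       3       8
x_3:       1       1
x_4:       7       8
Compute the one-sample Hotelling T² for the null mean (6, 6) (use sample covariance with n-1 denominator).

Step 1 — sample mean vector:
  mean(U) = (4 + 3 + 1 + 7) / 4 = 15/4 = 3.75
  mean(V) = (4 + 8 + 1 + 8) / 4 = 21/4 = 5.25
  x̄ = (3.75, 5.25),  deviation x̄ - mu_0 = (3.75, 5.25) - (6, 6) = (-2.25, -0.75).

Step 2 — sample covariance matrix, S[i,j] = (1/(n-1)) · Σ_k (x_{k,i} - mean_i) · (x_{k,j} - mean_j), divisor n-1 = 3:
  S[U,U] = ((0.25)·(0.25) + (-0.75)·(-0.75) + (-2.75)·(-2.75) + (3.25)·(3.25)) / 3 = 18.75/3 = 6.25
  S[U,V] = ((0.25)·(-1.25) + (-0.75)·(2.75) + (-2.75)·(-4.25) + (3.25)·(2.75)) / 3 = 18.25/3 = 6.0833
  S[V,V] = ((-1.25)·(-1.25) + (2.75)·(2.75) + (-4.25)·(-4.25) + (2.75)·(2.75)) / 3 = 34.75/3 = 11.5833
  S = [[6.25, 6.0833],
 [6.0833, 11.5833]].

Step 3 — invert S. det(S) = 6.25·11.5833 - (6.0833)² = 35.3889.
  S^{-1} = (1/det) · [[d, -b], [-b, a]] = [[0.3273, -0.1719],
 [-0.1719, 0.1766]].

Step 4 — quadratic form (x̄ - mu_0)^T · S^{-1} · (x̄ - mu_0):
  S^{-1} · (x̄ - mu_0) = (-0.6075, 0.2543),
  (x̄ - mu_0)^T · [...] = (-2.25)·(-0.6075) + (-0.75)·(0.2543) = 1.1762.

Step 5 — scale by n: T² = 4 · 1.1762 = 4.7049.

T² ≈ 4.7049


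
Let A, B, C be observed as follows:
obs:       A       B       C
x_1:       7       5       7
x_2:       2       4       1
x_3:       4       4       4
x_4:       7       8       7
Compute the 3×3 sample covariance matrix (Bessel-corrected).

Step 1 — column means:
  mean(A) = (7 + 2 + 4 + 7) / 4 = 20/4 = 5
  mean(B) = (5 + 4 + 4 + 8) / 4 = 21/4 = 5.25
  mean(C) = (7 + 1 + 4 + 7) / 4 = 19/4 = 4.75

Step 2 — sample covariance S[i,j] = (1/(n-1)) · Σ_k (x_{k,i} - mean_i) · (x_{k,j} - mean_j), with n-1 = 3.
  S[A,A] = ((2)·(2) + (-3)·(-3) + (-1)·(-1) + (2)·(2)) / 3 = 18/3 = 6
  S[A,B] = ((2)·(-0.25) + (-3)·(-1.25) + (-1)·(-1.25) + (2)·(2.75)) / 3 = 10/3 = 3.3333
  S[A,C] = ((2)·(2.25) + (-3)·(-3.75) + (-1)·(-0.75) + (2)·(2.25)) / 3 = 21/3 = 7
  S[B,B] = ((-0.25)·(-0.25) + (-1.25)·(-1.25) + (-1.25)·(-1.25) + (2.75)·(2.75)) / 3 = 10.75/3 = 3.5833
  S[B,C] = ((-0.25)·(2.25) + (-1.25)·(-3.75) + (-1.25)·(-0.75) + (2.75)·(2.25)) / 3 = 11.25/3 = 3.75
  S[C,C] = ((2.25)·(2.25) + (-3.75)·(-3.75) + (-0.75)·(-0.75) + (2.25)·(2.25)) / 3 = 24.75/3 = 8.25

S is symmetric (S[j,i] = S[i,j]). Assembling:

S = [[6, 3.3333, 7],
 [3.3333, 3.5833, 3.75],
 [7, 3.75, 8.25]]


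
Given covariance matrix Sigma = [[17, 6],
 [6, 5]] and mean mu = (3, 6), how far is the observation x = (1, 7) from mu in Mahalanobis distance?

Step 1 — centre the observation: (x - mu) = (-2, 1).

Step 2 — invert Sigma. det(Sigma) = 17·5 - (6)² = 49.
  Sigma^{-1} = (1/det) · [[d, -b], [-b, a]] = [[0.102, -0.1224],
 [-0.1224, 0.3469]].

Step 3 — form the quadratic (x - mu)^T · Sigma^{-1} · (x - mu):
  Sigma^{-1} · (x - mu) = (-0.3265, 0.5918).
  (x - mu)^T · [Sigma^{-1} · (x - mu)] = (-2)·(-0.3265) + (1)·(0.5918) = 1.2449.

Step 4 — take square root: d = √(1.2449) ≈ 1.1157.

d(x, mu) = √(1.2449) ≈ 1.1157


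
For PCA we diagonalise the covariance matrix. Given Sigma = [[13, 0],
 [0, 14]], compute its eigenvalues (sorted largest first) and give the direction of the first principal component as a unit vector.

Step 1 — characteristic polynomial of 2×2 Sigma:
  det(Sigma - λI) = λ² - trace · λ + det = 0.
  trace = 13 + 14 = 27, det = 13·14 - (0)² = 182.
Step 2 — discriminant:
  Δ = trace² - 4·det = 729 - 728 = 1.
Step 3 — eigenvalues:
  λ = (trace ± √Δ)/2 = (27 ± 1)/2,
  λ_1 = 14,  λ_2 = 13.

Step 4 — unit eigenvector for λ_1: Sigma is diagonal, so its eigenvectors are the coordinate axes. λ_1 = 14 is the diagonal entry on the second coordinate axis, hence
  v_1 = (0, 1) (||v_1|| = 1).

λ_1 = 14,  λ_2 = 13;  v_1 ≈ (0, 1)


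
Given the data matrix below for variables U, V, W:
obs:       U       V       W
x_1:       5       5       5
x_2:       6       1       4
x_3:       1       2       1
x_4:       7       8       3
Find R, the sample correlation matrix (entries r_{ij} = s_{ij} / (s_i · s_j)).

Step 1 — column means:
  mean(U) = (5 + 6 + 1 + 7) / 4 = 19/4 = 4.75
  mean(V) = (5 + 1 + 2 + 8) / 4 = 16/4 = 4
  mean(W) = (5 + 4 + 1 + 3) / 4 = 13/4 = 3.25

Step 2 — sample variances and covariances s[i,j] = (1/(n-1)) · Σ_k (x_{k,i} - mean_i) · (x_{k,j} - mean_j), with n-1 = 3:
  s[U,U] = ((0.25)·(0.25) + (1.25)·(1.25) + (-3.75)·(-3.75) + (2.25)·(2.25)) / 3 = 20.75/3 = 6.9167
  s[U,V] = ((0.25)·(1) + (1.25)·(-3) + (-3.75)·(-2) + (2.25)·(4)) / 3 = 13/3 = 4.3333
  s[U,W] = ((0.25)·(1.75) + (1.25)·(0.75) + (-3.75)·(-2.25) + (2.25)·(-0.25)) / 3 = 9.25/3 = 3.0833
  s[V,V] = ((1)·(1) + (-3)·(-3) + (-2)·(-2) + (4)·(4)) / 3 = 30/3 = 10
  s[V,W] = ((1)·(1.75) + (-3)·(0.75) + (-2)·(-2.25) + (4)·(-0.25)) / 3 = 3/3 = 1
  s[W,W] = ((1.75)·(1.75) + (0.75)·(0.75) + (-2.25)·(-2.25) + (-0.25)·(-0.25)) / 3 = 8.75/3 = 2.9167
  Sample standard deviations s_i = √(s[i,i]):
  s(U) = √(6.9167) = 2.63
  s(V) = √(10) = 3.1623
  s(W) = √(2.9167) = 1.7078

Step 3 — r_{ij} = s_{ij} / (s_i · s_j):
  r[U,U] = 1 (diagonal).
  r[U,V] = 4.3333 / (2.63 · 3.1623) = 4.3333 / 8.3166 = 0.521
  r[U,W] = 3.0833 / (2.63 · 1.7078) = 3.0833 / 4.4915 = 0.6865
  r[V,V] = 1 (diagonal).
  r[V,W] = 1 / (3.1623 · 1.7078) = 1 / 5.4006 = 0.1852
  r[W,W] = 1 (diagonal).

R is symmetric with unit diagonal. Assembling:

R = [[1, 0.521, 0.6865],
 [0.521, 1, 0.1852],
 [0.6865, 0.1852, 1]]


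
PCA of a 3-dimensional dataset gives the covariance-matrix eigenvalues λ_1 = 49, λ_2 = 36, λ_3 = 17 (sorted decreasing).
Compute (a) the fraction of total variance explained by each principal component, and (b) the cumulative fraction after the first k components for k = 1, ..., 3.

Step 1 — total variance = trace(Sigma) = Σ λ_i = 49 + 36 + 17 = 102.

Step 2 — fraction explained by component i = λ_i / Σ λ:
  PC1: 49/102 = 0.4804
  PC2: 36/102 = 0.3529
  PC3: 17/102 = 0.1667

Step 3 — cumulative fraction after k components = (λ_1 + ... + λ_k) / Σ λ:
  k = 1: 49/102 = 0.4804
  k = 2: (49 + 36)/102 = 85/102 = 0.8333
  k = 3: (49 + 36 + 17)/102 = 102/102 = 1

Summary (fraction, with percent):

explained: PC1 0.4804 (48.04%), PC2 0.3529 (35.29%), PC3 0.1667 (16.67%);  cumulative: 0.4804, 0.8333, 1


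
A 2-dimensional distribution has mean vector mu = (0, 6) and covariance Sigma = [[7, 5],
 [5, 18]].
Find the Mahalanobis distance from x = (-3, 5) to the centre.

Step 1 — centre the observation: (x - mu) = (-3, -1).

Step 2 — invert Sigma. det(Sigma) = 7·18 - (5)² = 101.
  Sigma^{-1} = (1/det) · [[d, -b], [-b, a]] = [[0.1782, -0.0495],
 [-0.0495, 0.0693]].

Step 3 — form the quadratic (x - mu)^T · Sigma^{-1} · (x - mu):
  Sigma^{-1} · (x - mu) = (-0.4851, 0.0792).
  (x - mu)^T · [Sigma^{-1} · (x - mu)] = (-3)·(-0.4851) + (-1)·(0.0792) = 1.3762.

Step 4 — take square root: d = √(1.3762) ≈ 1.1731.

d(x, mu) = √(1.3762) ≈ 1.1731


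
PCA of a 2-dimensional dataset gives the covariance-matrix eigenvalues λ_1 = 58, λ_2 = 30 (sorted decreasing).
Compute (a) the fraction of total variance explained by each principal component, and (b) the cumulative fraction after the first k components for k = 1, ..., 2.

Step 1 — total variance = trace(Sigma) = Σ λ_i = 58 + 30 = 88.

Step 2 — fraction explained by component i = λ_i / Σ λ:
  PC1: 58/88 = 0.6591
  PC2: 30/88 = 0.3409

Step 3 — cumulative fraction after k components = (λ_1 + ... + λ_k) / Σ λ:
  k = 1: 58/88 = 0.6591
  k = 2: (58 + 30)/88 = 88/88 = 1

Summary (fraction, with percent):

explained: PC1 0.6591 (65.91%), PC2 0.3409 (34.09%);  cumulative: 0.6591, 1


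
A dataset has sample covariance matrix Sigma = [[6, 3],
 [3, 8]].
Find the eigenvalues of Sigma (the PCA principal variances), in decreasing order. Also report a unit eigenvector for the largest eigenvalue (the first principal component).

Step 1 — characteristic polynomial of 2×2 Sigma:
  det(Sigma - λI) = λ² - trace · λ + det = 0.
  trace = 6 + 8 = 14, det = 6·8 - (3)² = 39.
Step 2 — discriminant:
  Δ = trace² - 4·det = 196 - 156 = 40.
Step 3 — eigenvalues:
  λ = (trace ± √Δ)/2 = (14 ± 6.3246)/2,
  λ_1 = 10.1623,  λ_2 = 3.8377.

Step 4 — unit eigenvector for λ_1: solve (Sigma - λ_1 I)v = 0. First row:
  (6 - 10.1623)·v_x + (3)·v_y = 0, i.e. (-4.1623)·v_x + (3)·v_y = 0,
  so v ∝ (b, λ_1 - a) = (3, 4.1623) = u.
  ||u|| = √((3)² + (4.1623)²) = √(26.3246) ≈ 5.1307,
  v_1 = u/||u|| ≈ (0.5847, 0.8112) (||v_1|| = 1).

λ_1 = 10.1623,  λ_2 = 3.8377;  v_1 ≈ (0.5847, 0.8112)


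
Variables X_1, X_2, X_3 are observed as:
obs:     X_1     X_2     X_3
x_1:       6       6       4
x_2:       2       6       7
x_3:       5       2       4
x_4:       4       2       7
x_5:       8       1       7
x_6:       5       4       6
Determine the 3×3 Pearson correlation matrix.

Step 1 — column means:
  mean(X_1) = (6 + 2 + 5 + 4 + 8 + 5) / 6 = 30/6 = 5
  mean(X_2) = (6 + 6 + 2 + 2 + 1 + 4) / 6 = 21/6 = 3.5
  mean(X_3) = (4 + 7 + 4 + 7 + 7 + 6) / 6 = 35/6 = 5.8333

Step 2 — sample variances and covariances s[i,j] = (1/(n-1)) · Σ_k (x_{k,i} - mean_i) · (x_{k,j} - mean_j), with n-1 = 5:
  s[X_1,X_1] = ((1)·(1) + (-3)·(-3) + (0)·(0) + (-1)·(-1) + (3)·(3) + (0)·(0)) / 5 = 20/5 = 4
  s[X_1,X_2] = ((1)·(2.5) + (-3)·(2.5) + (0)·(-1.5) + (-1)·(-1.5) + (3)·(-2.5) + (0)·(0.5)) / 5 = -11/5 = -2.2
  s[X_1,X_3] = ((1)·(-1.8333) + (-3)·(1.1667) + (0)·(-1.8333) + (-1)·(1.1667) + (3)·(1.1667) + (0)·(0.1667)) / 5 = -3/5 = -0.6
  s[X_2,X_2] = ((2.5)·(2.5) + (2.5)·(2.5) + (-1.5)·(-1.5) + (-1.5)·(-1.5) + (-2.5)·(-2.5) + (0.5)·(0.5)) / 5 = 23.5/5 = 4.7
  s[X_2,X_3] = ((2.5)·(-1.8333) + (2.5)·(1.1667) + (-1.5)·(-1.8333) + (-1.5)·(1.1667) + (-2.5)·(1.1667) + (0.5)·(0.1667)) / 5 = -3.5/5 = -0.7
  s[X_3,X_3] = ((-1.8333)·(-1.8333) + (1.1667)·(1.1667) + (-1.8333)·(-1.8333) + (1.1667)·(1.1667) + (1.1667)·(1.1667) + (0.1667)·(0.1667)) / 5 = 10.8333/5 = 2.1667
  Sample standard deviations s_i = √(s[i,i]):
  s(X_1) = √(4) = 2
  s(X_2) = √(4.7) = 2.1679
  s(X_3) = √(2.1667) = 1.472

Step 3 — r_{ij} = s_{ij} / (s_i · s_j):
  r[X_1,X_1] = 1 (diagonal).
  r[X_1,X_2] = -2.2 / (2 · 2.1679) = -2.2 / 4.3359 = -0.5074
  r[X_1,X_3] = -0.6 / (2 · 1.472) = -0.6 / 2.9439 = -0.2038
  r[X_2,X_2] = 1 (diagonal).
  r[X_2,X_3] = -0.7 / (2.1679 · 1.472) = -0.7 / 3.1911 = -0.2194
  r[X_3,X_3] = 1 (diagonal).

R is symmetric with unit diagonal. Assembling:

R = [[1, -0.5074, -0.2038],
 [-0.5074, 1, -0.2194],
 [-0.2038, -0.2194, 1]]


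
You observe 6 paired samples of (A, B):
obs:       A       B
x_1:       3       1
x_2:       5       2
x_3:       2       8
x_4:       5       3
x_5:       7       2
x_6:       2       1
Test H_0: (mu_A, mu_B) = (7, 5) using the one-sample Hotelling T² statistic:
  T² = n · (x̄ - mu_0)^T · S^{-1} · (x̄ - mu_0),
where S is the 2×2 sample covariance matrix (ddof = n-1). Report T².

Step 1 — sample mean vector:
  mean(A) = (3 + 5 + 2 + 5 + 7 + 2) / 6 = 24/6 = 4
  mean(B) = (1 + 2 + 8 + 3 + 2 + 1) / 6 = 17/6 = 2.8333
  x̄ = (4, 2.8333),  deviation x̄ - mu_0 = (4, 2.8333) - (7, 5) = (-3, -2.1667).

Step 2 — sample covariance matrix, S[i,j] = (1/(n-1)) · Σ_k (x_{k,i} - mean_i) · (x_{k,j} - mean_j), divisor n-1 = 5:
  S[A,A] = ((-1)·(-1) + (1)·(1) + (-2)·(-2) + (1)·(1) + (3)·(3) + (-2)·(-2)) / 5 = 20/5 = 4
  S[A,B] = ((-1)·(-1.8333) + (1)·(-0.8333) + (-2)·(5.1667) + (1)·(0.1667) + (3)·(-0.8333) + (-2)·(-1.8333)) / 5 = -8/5 = -1.6
  S[B,B] = ((-1.8333)·(-1.8333) + (-0.8333)·(-0.8333) + (5.1667)·(5.1667) + (0.1667)·(0.1667) + (-0.8333)·(-0.8333) + (-1.8333)·(-1.8333)) / 5 = 34.8333/5 = 6.9667
  S = [[4, -1.6],
 [-1.6, 6.9667]].

Step 3 — invert S. det(S) = 4·6.9667 - (-1.6)² = 25.3067.
  S^{-1} = (1/det) · [[d, -b], [-b, a]] = [[0.2753, 0.0632],
 [0.0632, 0.1581]].

Step 4 — quadratic form (x̄ - mu_0)^T · S^{-1} · (x̄ - mu_0):
  S^{-1} · (x̄ - mu_0) = (-0.9629, -0.5321),
  (x̄ - mu_0)^T · [...] = (-3)·(-0.9629) + (-2.1667)·(-0.5321) = 4.0415.

Step 5 — scale by n: T² = 6 · 4.0415 = 24.2492.

T² ≈ 24.2492


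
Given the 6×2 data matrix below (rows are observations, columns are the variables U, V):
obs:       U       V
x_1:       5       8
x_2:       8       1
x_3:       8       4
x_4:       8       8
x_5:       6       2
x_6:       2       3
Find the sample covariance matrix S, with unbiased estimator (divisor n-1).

Step 1 — column means:
  mean(U) = (5 + 8 + 8 + 8 + 6 + 2) / 6 = 37/6 = 6.1667
  mean(V) = (8 + 1 + 4 + 8 + 2 + 3) / 6 = 26/6 = 4.3333

Step 2 — sample covariance S[i,j] = (1/(n-1)) · Σ_k (x_{k,i} - mean_i) · (x_{k,j} - mean_j), with n-1 = 5.
  S[U,U] = ((-1.1667)·(-1.1667) + (1.8333)·(1.8333) + (1.8333)·(1.8333) + (1.8333)·(1.8333) + (-0.1667)·(-0.1667) + (-4.1667)·(-4.1667)) / 5 = 28.8333/5 = 5.7667
  S[U,V] = ((-1.1667)·(3.6667) + (1.8333)·(-3.3333) + (1.8333)·(-0.3333) + (1.8333)·(3.6667) + (-0.1667)·(-2.3333) + (-4.1667)·(-1.3333)) / 5 = 1.6667/5 = 0.3333
  S[V,V] = ((3.6667)·(3.6667) + (-3.3333)·(-3.3333) + (-0.3333)·(-0.3333) + (3.6667)·(3.6667) + (-2.3333)·(-2.3333) + (-1.3333)·(-1.3333)) / 5 = 45.3333/5 = 9.0667

S is symmetric (S[j,i] = S[i,j]). Assembling:

S = [[5.7667, 0.3333],
 [0.3333, 9.0667]]


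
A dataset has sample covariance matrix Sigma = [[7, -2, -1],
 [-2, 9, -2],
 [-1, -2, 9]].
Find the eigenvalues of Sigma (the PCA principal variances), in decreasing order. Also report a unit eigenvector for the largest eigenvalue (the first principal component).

Step 1 — characteristic polynomial p(λ) = det(λI - Sigma) = λ³ - tr·λ² + c_1·λ - det, where tr = trace, c_1 = sum of the principal 2×2 minors, det = det(Sigma):
  tr = 7 + 9 + 9 = 25,
  c_1 = (7·9 - (-2)²) + (7·9 - (-1)²) + (9·9 - (-2)²) = 59 + 62 + 77 = 198,
  det = 7·(9·9 - (-2)²) - (-2)·((-2)·9 - (-2)·(-1)) + (-1)·((-2)·(-2) - 9·(-1)) = 7·(77) - (-2)·(-20) + (-1)·(13) = 486.
  So p(λ) = λ³ - 25λ² + 198λ - 486.
Step 2 — look for an integer root (rational root theorem: any rational root is an integer divisor of 486). Testing λ = 9:
  p(9) = 729 - 2025 + 1782 - 486 = 0  ✓
  Dividing out (λ - 9): p(λ) = (λ - 9)(λ² - 16λ + 54).
Step 3 — remaining eigenvalues from the quadratic λ² - 16λ + 54 = 0:
  Δ = 16² - 4·54 = 256 - 216 = 40,  λ = (16 ± √40)/2 = (16 ± 6.3246)/2 ≈ 11.1623 or 4.8377.
  Sorted: λ_1 = 11.1623,  λ_2 = 9,  λ_3 = 4.8377  (check: sum = 25 = tr ✓).

Step 4 — unit eigenvector for λ_1 ≈ 11.1623: v spans the null space of (Sigma - λ_1 I), whose rows are
  r_1 = (-4.1623, -2, -1),  r_2 = (-2, -2.1623, -2),  r_3 = (-1, -2, -2.1623).
  v is orthogonal to every row, so take v ∝ r_1 × r_2 = ((-2)·(-2) - (-1)·(-2.1623), (-1)·(-2) - (-4.1623)·(-2), (-4.1623)·(-2.1623) - (-2)·(-2)) ≈ (1.8377, -6.3246, 5).
  Let u = (1.8377, -6.3246, 5).
  ||u|| = √((1.8377)² + (-6.3246)² + (5)²) = √(68.3772) ≈ 8.2691,  v_1 = u/||u|| ≈ (0.2222, -0.7648, 0.6047) (||v_1|| = 1).

λ_1 = 11.1623,  λ_2 = 9,  λ_3 = 4.8377;  v_1 ≈ (0.2222, -0.7648, 0.6047)


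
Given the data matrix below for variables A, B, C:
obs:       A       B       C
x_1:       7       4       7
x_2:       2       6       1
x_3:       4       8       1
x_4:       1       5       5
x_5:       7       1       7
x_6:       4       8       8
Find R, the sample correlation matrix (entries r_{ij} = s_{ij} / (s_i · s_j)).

Step 1 — column means:
  mean(A) = (7 + 2 + 4 + 1 + 7 + 4) / 6 = 25/6 = 4.1667
  mean(B) = (4 + 6 + 8 + 5 + 1 + 8) / 6 = 32/6 = 5.3333
  mean(C) = (7 + 1 + 1 + 5 + 7 + 8) / 6 = 29/6 = 4.8333

Step 2 — sample variances and covariances s[i,j] = (1/(n-1)) · Σ_k (x_{k,i} - mean_i) · (x_{k,j} - mean_j), with n-1 = 5:
  s[A,A] = ((2.8333)·(2.8333) + (-2.1667)·(-2.1667) + (-0.1667)·(-0.1667) + (-3.1667)·(-3.1667) + (2.8333)·(2.8333) + (-0.1667)·(-0.1667)) / 5 = 30.8333/5 = 6.1667
  s[A,B] = ((2.8333)·(-1.3333) + (-2.1667)·(0.6667) + (-0.1667)·(2.6667) + (-3.1667)·(-0.3333) + (2.8333)·(-4.3333) + (-0.1667)·(2.6667)) / 5 = -17.3333/5 = -3.4667
  s[A,C] = ((2.8333)·(2.1667) + (-2.1667)·(-3.8333) + (-0.1667)·(-3.8333) + (-3.1667)·(0.1667) + (2.8333)·(2.1667) + (-0.1667)·(3.1667)) / 5 = 20.1667/5 = 4.0333
  s[B,B] = ((-1.3333)·(-1.3333) + (0.6667)·(0.6667) + (2.6667)·(2.6667) + (-0.3333)·(-0.3333) + (-4.3333)·(-4.3333) + (2.6667)·(2.6667)) / 5 = 35.3333/5 = 7.0667
  s[B,C] = ((-1.3333)·(2.1667) + (0.6667)·(-3.8333) + (2.6667)·(-3.8333) + (-0.3333)·(0.1667) + (-4.3333)·(2.1667) + (2.6667)·(3.1667)) / 5 = -16.6667/5 = -3.3333
  s[C,C] = ((2.1667)·(2.1667) + (-3.8333)·(-3.8333) + (-3.8333)·(-3.8333) + (0.1667)·(0.1667) + (2.1667)·(2.1667) + (3.1667)·(3.1667)) / 5 = 48.8333/5 = 9.7667
  Sample standard deviations s_i = √(s[i,i]):
  s(A) = √(6.1667) = 2.4833
  s(B) = √(7.0667) = 2.6583
  s(C) = √(9.7667) = 3.1252

Step 3 — r_{ij} = s_{ij} / (s_i · s_j):
  r[A,A] = 1 (diagonal).
  r[A,B] = -3.4667 / (2.4833 · 2.6583) = -3.4667 / 6.6013 = -0.5251
  r[A,C] = 4.0333 / (2.4833 · 3.1252) = 4.0333 / 7.7607 = 0.5197
  r[B,B] = 1 (diagonal).
  r[B,C] = -3.3333 / (2.6583 · 3.1252) = -3.3333 / 8.3077 = -0.4012
  r[C,C] = 1 (diagonal).

R is symmetric with unit diagonal. Assembling:

R = [[1, -0.5251, 0.5197],
 [-0.5251, 1, -0.4012],
 [0.5197, -0.4012, 1]]


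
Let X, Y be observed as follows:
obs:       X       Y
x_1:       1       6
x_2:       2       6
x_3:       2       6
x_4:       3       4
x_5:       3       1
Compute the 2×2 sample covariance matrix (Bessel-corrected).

Step 1 — column means:
  mean(X) = (1 + 2 + 2 + 3 + 3) / 5 = 11/5 = 2.2
  mean(Y) = (6 + 6 + 6 + 4 + 1) / 5 = 23/5 = 4.6

Step 2 — sample covariance S[i,j] = (1/(n-1)) · Σ_k (x_{k,i} - mean_i) · (x_{k,j} - mean_j), with n-1 = 4.
  S[X,X] = ((-1.2)·(-1.2) + (-0.2)·(-0.2) + (-0.2)·(-0.2) + (0.8)·(0.8) + (0.8)·(0.8)) / 4 = 2.8/4 = 0.7
  S[X,Y] = ((-1.2)·(1.4) + (-0.2)·(1.4) + (-0.2)·(1.4) + (0.8)·(-0.6) + (0.8)·(-3.6)) / 4 = -5.6/4 = -1.4
  S[Y,Y] = ((1.4)·(1.4) + (1.4)·(1.4) + (1.4)·(1.4) + (-0.6)·(-0.6) + (-3.6)·(-3.6)) / 4 = 19.2/4 = 4.8

S is symmetric (S[j,i] = S[i,j]). Assembling:

S = [[0.7, -1.4],
 [-1.4, 4.8]]


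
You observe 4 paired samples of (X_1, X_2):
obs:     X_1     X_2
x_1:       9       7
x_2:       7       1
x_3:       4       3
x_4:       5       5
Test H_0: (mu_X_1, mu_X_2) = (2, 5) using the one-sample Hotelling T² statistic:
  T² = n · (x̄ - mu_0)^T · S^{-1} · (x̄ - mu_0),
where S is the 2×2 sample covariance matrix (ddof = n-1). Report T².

Step 1 — sample mean vector:
  mean(X_1) = (9 + 7 + 4 + 5) / 4 = 25/4 = 6.25
  mean(X_2) = (7 + 1 + 3 + 5) / 4 = 16/4 = 4
  x̄ = (6.25, 4),  deviation x̄ - mu_0 = (6.25, 4) - (2, 5) = (4.25, -1).

Step 2 — sample covariance matrix, S[i,j] = (1/(n-1)) · Σ_k (x_{k,i} - mean_i) · (x_{k,j} - mean_j), divisor n-1 = 3:
  S[X_1,X_1] = ((2.75)·(2.75) + (0.75)·(0.75) + (-2.25)·(-2.25) + (-1.25)·(-1.25)) / 3 = 14.75/3 = 4.9167
  S[X_1,X_2] = ((2.75)·(3) + (0.75)·(-3) + (-2.25)·(-1) + (-1.25)·(1)) / 3 = 7/3 = 2.3333
  S[X_2,X_2] = ((3)·(3) + (-3)·(-3) + (-1)·(-1) + (1)·(1)) / 3 = 20/3 = 6.6667
  S = [[4.9167, 2.3333],
 [2.3333, 6.6667]].

Step 3 — invert S. det(S) = 4.9167·6.6667 - (2.3333)² = 27.3333.
  S^{-1} = (1/det) · [[d, -b], [-b, a]] = [[0.2439, -0.0854],
 [-0.0854, 0.1799]].

Step 4 — quadratic form (x̄ - mu_0)^T · S^{-1} · (x̄ - mu_0):
  S^{-1} · (x̄ - mu_0) = (1.122, -0.5427),
  (x̄ - mu_0)^T · [...] = (4.25)·(1.122) + (-1)·(-0.5427) = 5.311.

Step 5 — scale by n: T² = 4 · 5.311 = 21.2439.

T² ≈ 21.2439


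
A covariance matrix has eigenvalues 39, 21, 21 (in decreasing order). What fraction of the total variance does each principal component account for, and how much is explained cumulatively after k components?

Step 1 — total variance = trace(Sigma) = Σ λ_i = 39 + 21 + 21 = 81.

Step 2 — fraction explained by component i = λ_i / Σ λ:
  PC1: 39/81 = 0.4815
  PC2: 21/81 = 0.2593
  PC3: 21/81 = 0.2593

Step 3 — cumulative fraction after k components = (λ_1 + ... + λ_k) / Σ λ:
  k = 1: 39/81 = 0.4815
  k = 2: (39 + 21)/81 = 60/81 = 0.7407
  k = 3: (39 + 21 + 21)/81 = 81/81 = 1

Summary (fraction, with percent):

explained: PC1 0.4815 (48.15%), PC2 0.2593 (25.93%), PC3 0.2593 (25.93%);  cumulative: 0.4815, 0.7407, 1


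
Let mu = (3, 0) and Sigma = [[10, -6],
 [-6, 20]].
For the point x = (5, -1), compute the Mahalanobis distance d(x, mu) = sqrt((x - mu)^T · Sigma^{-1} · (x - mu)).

Step 1 — centre the observation: (x - mu) = (2, -1).

Step 2 — invert Sigma. det(Sigma) = 10·20 - (-6)² = 164.
  Sigma^{-1} = (1/det) · [[d, -b], [-b, a]] = [[0.122, 0.0366],
 [0.0366, 0.061]].

Step 3 — form the quadratic (x - mu)^T · Sigma^{-1} · (x - mu):
  Sigma^{-1} · (x - mu) = (0.2073, 0.0122).
  (x - mu)^T · [Sigma^{-1} · (x - mu)] = (2)·(0.2073) + (-1)·(0.0122) = 0.4024.

Step 4 — take square root: d = √(0.4024) ≈ 0.6344.

d(x, mu) = √(0.4024) ≈ 0.6344


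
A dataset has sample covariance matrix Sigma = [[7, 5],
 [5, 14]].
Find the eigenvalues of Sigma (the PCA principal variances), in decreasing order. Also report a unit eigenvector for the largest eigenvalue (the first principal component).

Step 1 — characteristic polynomial of 2×2 Sigma:
  det(Sigma - λI) = λ² - trace · λ + det = 0.
  trace = 7 + 14 = 21, det = 7·14 - (5)² = 73.
Step 2 — discriminant:
  Δ = trace² - 4·det = 441 - 292 = 149.
Step 3 — eigenvalues:
  λ = (trace ± √Δ)/2 = (21 ± 12.2066)/2,
  λ_1 = 16.6033,  λ_2 = 4.3967.

Step 4 — unit eigenvector for λ_1: solve (Sigma - λ_1 I)v = 0. First row:
  (7 - 16.6033)·v_x + (5)·v_y = 0, i.e. (-9.6033)·v_x + (5)·v_y = 0,
  so v ∝ (b, λ_1 - a) = (5, 9.6033) = u.
  ||u|| = √((5)² + (9.6033)²) = √(117.2229) ≈ 10.827,
  v_1 = u/||u|| ≈ (0.4618, 0.887) (||v_1|| = 1).

λ_1 = 16.6033,  λ_2 = 4.3967;  v_1 ≈ (0.4618, 0.887)
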